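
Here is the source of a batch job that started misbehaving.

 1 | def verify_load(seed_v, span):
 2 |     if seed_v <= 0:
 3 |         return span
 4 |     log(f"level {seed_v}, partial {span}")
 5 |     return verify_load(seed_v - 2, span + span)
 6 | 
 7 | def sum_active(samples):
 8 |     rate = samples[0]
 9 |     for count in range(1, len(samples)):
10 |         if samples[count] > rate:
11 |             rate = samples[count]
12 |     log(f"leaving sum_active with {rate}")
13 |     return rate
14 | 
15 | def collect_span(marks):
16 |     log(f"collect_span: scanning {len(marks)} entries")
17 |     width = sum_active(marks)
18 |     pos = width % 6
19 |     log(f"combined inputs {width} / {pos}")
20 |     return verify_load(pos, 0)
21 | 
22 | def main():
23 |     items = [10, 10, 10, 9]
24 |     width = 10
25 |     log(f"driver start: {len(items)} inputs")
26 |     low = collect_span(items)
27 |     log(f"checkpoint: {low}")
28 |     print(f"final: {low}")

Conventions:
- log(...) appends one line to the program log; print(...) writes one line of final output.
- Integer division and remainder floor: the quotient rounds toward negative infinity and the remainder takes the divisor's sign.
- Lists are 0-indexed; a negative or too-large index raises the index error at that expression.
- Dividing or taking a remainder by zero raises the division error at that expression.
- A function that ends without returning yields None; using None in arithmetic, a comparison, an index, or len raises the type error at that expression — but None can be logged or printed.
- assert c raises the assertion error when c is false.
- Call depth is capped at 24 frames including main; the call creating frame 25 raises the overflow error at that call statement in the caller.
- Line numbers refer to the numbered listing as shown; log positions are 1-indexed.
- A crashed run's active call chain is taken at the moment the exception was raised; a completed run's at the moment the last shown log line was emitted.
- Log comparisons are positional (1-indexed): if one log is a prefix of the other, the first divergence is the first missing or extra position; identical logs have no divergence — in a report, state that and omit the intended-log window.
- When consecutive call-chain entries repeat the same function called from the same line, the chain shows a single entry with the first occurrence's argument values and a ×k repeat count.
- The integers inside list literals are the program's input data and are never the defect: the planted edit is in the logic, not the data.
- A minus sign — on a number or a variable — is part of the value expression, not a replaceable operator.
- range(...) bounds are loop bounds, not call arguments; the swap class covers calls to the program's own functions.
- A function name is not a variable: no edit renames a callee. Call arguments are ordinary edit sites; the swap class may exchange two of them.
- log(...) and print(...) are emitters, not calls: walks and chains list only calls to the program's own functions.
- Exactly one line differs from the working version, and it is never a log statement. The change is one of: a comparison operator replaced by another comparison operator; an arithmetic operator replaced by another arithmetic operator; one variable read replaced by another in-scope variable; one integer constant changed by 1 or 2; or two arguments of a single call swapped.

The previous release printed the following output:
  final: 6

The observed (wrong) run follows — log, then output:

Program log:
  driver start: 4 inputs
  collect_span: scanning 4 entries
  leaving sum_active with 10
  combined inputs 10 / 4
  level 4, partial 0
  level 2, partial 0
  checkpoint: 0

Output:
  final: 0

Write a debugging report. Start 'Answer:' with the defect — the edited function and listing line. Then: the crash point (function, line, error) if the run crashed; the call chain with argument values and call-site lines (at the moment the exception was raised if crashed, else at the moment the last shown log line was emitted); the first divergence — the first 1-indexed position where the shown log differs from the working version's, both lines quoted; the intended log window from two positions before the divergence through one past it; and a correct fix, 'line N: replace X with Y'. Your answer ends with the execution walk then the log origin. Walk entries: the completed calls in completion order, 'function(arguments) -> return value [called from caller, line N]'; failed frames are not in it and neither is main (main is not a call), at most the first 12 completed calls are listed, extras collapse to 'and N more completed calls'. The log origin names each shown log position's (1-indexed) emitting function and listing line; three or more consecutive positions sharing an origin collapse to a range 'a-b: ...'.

Answer: the defect is in verify_load at line 5.
The tell: Position 6 is the first bad log line: 'level 2, partial 0' should read 'level 2, partial 4'.
Call chain: main.
First divergence: position 6; shown 'level 2, partial 0' vs intended 'level 2, partial 4'.
Intended log window:
  4: combined inputs 10 / 4
  5: level 4, partial 0
  6: level 2, partial 4
  7: checkpoint: 6
Execution walk:
  sum_active([10, 10, 10, 9]) -> 10  [called from collect_span, line 17]
  verify_load(0, 0) -> 0  [called from verify_load, line 5]
  verify_load(2, 0) -> 0  [called from verify_load, line 5]
  verify_load(4, 0) -> 0  [called from collect_span, line 20]
  collect_span([10, 10, 10, 9]) -> 0  [called from main, line 26]
Log line origins:
  1: from main, line 25
  2: from collect_span, line 16
  3: from sum_active, line 12
  4: from collect_span, line 19
  5: from verify_load, line 4
  6: from verify_load, line 4
  7: from main, line 27
A correct fix: line 5: replace `span + span` with `span + seed_v`.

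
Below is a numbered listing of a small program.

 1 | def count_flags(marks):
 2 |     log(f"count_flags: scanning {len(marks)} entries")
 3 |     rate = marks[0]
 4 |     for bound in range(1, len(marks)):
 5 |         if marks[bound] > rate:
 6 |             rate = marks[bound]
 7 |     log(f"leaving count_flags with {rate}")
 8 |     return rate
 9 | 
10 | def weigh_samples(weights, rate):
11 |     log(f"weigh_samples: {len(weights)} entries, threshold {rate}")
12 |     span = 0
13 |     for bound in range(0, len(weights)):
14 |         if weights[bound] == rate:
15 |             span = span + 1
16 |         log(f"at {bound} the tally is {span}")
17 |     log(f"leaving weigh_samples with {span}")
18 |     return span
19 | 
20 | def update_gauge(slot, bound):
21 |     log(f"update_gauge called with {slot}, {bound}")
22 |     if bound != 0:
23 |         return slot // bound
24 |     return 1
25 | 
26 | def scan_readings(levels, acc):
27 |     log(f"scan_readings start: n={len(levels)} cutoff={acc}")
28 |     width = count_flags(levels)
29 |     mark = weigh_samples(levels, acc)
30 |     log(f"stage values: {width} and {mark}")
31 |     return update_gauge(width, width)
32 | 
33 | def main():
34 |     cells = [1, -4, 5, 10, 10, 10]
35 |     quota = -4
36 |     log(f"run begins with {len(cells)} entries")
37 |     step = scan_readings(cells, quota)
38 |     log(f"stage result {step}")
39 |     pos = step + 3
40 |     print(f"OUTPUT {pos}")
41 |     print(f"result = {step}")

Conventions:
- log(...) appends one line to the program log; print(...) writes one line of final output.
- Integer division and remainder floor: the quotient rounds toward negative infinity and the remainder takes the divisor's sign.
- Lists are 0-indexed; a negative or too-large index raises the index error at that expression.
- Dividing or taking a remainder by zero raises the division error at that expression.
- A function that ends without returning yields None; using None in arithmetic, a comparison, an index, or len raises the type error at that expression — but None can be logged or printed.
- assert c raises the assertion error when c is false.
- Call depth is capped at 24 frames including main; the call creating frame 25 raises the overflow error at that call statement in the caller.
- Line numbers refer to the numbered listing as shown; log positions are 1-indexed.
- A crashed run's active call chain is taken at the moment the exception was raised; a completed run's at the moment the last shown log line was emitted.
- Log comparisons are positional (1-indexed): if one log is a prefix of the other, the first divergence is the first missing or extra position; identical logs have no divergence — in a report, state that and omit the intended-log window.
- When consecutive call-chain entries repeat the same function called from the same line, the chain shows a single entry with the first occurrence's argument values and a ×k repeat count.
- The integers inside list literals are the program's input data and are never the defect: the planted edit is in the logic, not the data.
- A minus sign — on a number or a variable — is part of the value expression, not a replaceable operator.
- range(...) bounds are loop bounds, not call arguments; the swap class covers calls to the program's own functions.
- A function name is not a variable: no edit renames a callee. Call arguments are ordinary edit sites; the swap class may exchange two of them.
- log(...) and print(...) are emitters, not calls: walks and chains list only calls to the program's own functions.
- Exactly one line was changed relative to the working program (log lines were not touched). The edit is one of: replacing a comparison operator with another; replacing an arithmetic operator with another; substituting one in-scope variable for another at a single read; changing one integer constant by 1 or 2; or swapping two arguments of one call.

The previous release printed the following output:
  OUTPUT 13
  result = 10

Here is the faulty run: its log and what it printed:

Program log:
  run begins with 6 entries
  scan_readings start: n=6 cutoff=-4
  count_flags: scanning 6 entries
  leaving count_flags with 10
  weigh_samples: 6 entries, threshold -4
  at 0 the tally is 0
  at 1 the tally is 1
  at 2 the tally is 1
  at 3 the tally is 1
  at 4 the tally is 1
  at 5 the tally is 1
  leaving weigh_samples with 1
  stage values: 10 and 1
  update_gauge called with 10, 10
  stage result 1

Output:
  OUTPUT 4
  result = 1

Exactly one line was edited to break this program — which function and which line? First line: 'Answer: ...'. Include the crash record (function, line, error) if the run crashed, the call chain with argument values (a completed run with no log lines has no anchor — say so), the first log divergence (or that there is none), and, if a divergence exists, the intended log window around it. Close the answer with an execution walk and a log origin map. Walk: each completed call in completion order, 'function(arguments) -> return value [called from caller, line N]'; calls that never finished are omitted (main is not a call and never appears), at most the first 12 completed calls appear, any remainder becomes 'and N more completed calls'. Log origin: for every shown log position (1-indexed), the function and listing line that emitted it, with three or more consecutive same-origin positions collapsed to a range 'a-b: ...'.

Answer: the defect is in scan_readings at line 31.
Key observation: The log first diverges at position 14: the faulty run prints 'update_gauge called with 10, 10' where the working version prints 'update_gauge called with 10, 1'.
Call chain: main.
First divergence: position 14; shown 'update_gauge called with 10, 10' vs intended 'update_gauge called with 10, 1'.
Intended log window:
  12: leaving weigh_samples with 1
  13: stage values: 10 and 1
  14: update_gauge called with 10, 1
  15: stage result 10
Execution walk:
  count_flags([1, -4, 5, 10, 10, 10]) -> 10  [called from scan_readings, line 28]
  weigh_samples([1, -4, 5, 10, 10, 10], -4) -> 1  [called from scan_readings, line 29]
  update_gauge(10, 10) -> 1  [called from scan_readings, line 31]
  scan_readings([1, -4, 5, 10, 10, 10], -4) -> 1  [called from main, line 37]
Log line origins:
  1: emitted by main (line 36)
  2: emitted by scan_readings (line 27)
  3: emitted by count_flags (line 2)
  4: emitted by count_flags (line 7)
  5: emitted by weigh_samples (line 11)
  6-11: emitted by weigh_samples (line 16)
  12: emitted by weigh_samples (line 17)
  13: emitted by scan_readings (line 30)
  14: emitted by update_gauge (line 21)
  15: emitted by main (line 38)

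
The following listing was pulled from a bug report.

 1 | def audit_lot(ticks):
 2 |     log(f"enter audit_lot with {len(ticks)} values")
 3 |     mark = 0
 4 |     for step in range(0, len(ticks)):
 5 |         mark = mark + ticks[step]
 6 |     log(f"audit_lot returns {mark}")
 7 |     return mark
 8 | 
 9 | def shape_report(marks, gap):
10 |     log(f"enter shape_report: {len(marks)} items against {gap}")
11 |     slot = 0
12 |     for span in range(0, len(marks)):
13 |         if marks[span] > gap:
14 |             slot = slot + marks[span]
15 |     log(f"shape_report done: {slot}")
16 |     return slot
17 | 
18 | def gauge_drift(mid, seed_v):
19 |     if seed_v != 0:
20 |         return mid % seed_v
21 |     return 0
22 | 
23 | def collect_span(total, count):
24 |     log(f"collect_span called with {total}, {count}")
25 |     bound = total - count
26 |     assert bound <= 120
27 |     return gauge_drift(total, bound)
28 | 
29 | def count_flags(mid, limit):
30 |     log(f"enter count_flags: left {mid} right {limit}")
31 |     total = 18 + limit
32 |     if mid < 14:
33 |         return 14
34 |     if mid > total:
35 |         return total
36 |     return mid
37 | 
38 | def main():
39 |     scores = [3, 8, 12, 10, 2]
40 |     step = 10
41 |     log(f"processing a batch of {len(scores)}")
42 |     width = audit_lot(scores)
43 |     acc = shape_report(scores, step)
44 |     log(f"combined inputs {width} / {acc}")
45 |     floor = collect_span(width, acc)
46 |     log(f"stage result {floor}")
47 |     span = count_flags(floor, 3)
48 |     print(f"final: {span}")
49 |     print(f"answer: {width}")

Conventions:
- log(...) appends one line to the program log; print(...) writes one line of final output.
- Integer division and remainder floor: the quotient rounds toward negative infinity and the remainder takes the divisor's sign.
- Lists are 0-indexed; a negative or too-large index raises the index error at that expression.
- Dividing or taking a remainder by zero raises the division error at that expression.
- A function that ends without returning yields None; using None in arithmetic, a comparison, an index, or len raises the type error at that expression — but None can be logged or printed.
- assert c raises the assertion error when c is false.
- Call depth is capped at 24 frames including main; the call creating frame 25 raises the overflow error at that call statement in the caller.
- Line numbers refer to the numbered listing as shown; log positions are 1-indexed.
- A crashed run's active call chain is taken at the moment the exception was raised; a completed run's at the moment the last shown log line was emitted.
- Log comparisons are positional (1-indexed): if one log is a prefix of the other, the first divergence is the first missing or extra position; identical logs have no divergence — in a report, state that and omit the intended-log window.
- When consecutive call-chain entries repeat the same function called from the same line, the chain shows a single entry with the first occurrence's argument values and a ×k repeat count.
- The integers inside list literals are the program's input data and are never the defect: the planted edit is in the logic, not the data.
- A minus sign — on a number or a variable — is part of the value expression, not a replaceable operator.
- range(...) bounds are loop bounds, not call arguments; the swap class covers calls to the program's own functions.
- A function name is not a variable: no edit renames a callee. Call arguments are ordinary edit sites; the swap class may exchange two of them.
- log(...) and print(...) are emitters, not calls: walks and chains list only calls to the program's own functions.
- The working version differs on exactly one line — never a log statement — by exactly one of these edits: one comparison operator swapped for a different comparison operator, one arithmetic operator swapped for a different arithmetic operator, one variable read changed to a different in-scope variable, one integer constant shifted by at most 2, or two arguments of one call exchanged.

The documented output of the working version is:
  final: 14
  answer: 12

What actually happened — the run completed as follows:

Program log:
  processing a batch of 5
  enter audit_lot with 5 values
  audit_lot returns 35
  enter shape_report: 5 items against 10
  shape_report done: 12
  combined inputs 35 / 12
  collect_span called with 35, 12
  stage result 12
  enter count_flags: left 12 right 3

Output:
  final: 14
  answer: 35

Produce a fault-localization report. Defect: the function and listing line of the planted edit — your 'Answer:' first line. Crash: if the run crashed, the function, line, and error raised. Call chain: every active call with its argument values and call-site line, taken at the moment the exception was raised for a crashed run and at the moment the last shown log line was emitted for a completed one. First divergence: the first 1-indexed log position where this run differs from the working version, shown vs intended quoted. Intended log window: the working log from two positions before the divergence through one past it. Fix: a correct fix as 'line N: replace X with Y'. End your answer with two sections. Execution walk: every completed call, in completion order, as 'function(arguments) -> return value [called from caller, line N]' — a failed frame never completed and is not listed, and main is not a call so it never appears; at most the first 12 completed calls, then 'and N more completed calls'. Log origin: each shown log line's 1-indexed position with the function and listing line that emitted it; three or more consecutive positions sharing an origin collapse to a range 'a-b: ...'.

Answer: the defect is in main at line 49.
Key fact: Log streams are identical — the defect surfaces only in the printed output.
Call chain: main -> count_flags(12, 3) (called at line 47).
First divergence: none (the log streams are identical).
Execution walk:
  audit_lot([3, 8, 12, 10, 2]) -> 35  [called from main, line 42]
  shape_report([3, 8, 12, 10, 2], 10) -> 12  [called from main, line 43]
  gauge_drift(35, 23) -> 12  [called from collect_span, line 27]
  collect_span(35, 12) -> 12  [called from main, line 45]
  count_flags(12, 3) -> 14  [called from main, line 47]
Origin of each log line:
  1: from main, line 41
  2: from audit_lot, line 2
  3: from audit_lot, line 6
  4: from shape_report, line 10
  5: from shape_report, line 15
  6: from main, line 44
  7: from collect_span, line 24
  8: from main, line 46
  9: from count_flags, line 30
A correct fix: line 49: replace `width` with `floor`.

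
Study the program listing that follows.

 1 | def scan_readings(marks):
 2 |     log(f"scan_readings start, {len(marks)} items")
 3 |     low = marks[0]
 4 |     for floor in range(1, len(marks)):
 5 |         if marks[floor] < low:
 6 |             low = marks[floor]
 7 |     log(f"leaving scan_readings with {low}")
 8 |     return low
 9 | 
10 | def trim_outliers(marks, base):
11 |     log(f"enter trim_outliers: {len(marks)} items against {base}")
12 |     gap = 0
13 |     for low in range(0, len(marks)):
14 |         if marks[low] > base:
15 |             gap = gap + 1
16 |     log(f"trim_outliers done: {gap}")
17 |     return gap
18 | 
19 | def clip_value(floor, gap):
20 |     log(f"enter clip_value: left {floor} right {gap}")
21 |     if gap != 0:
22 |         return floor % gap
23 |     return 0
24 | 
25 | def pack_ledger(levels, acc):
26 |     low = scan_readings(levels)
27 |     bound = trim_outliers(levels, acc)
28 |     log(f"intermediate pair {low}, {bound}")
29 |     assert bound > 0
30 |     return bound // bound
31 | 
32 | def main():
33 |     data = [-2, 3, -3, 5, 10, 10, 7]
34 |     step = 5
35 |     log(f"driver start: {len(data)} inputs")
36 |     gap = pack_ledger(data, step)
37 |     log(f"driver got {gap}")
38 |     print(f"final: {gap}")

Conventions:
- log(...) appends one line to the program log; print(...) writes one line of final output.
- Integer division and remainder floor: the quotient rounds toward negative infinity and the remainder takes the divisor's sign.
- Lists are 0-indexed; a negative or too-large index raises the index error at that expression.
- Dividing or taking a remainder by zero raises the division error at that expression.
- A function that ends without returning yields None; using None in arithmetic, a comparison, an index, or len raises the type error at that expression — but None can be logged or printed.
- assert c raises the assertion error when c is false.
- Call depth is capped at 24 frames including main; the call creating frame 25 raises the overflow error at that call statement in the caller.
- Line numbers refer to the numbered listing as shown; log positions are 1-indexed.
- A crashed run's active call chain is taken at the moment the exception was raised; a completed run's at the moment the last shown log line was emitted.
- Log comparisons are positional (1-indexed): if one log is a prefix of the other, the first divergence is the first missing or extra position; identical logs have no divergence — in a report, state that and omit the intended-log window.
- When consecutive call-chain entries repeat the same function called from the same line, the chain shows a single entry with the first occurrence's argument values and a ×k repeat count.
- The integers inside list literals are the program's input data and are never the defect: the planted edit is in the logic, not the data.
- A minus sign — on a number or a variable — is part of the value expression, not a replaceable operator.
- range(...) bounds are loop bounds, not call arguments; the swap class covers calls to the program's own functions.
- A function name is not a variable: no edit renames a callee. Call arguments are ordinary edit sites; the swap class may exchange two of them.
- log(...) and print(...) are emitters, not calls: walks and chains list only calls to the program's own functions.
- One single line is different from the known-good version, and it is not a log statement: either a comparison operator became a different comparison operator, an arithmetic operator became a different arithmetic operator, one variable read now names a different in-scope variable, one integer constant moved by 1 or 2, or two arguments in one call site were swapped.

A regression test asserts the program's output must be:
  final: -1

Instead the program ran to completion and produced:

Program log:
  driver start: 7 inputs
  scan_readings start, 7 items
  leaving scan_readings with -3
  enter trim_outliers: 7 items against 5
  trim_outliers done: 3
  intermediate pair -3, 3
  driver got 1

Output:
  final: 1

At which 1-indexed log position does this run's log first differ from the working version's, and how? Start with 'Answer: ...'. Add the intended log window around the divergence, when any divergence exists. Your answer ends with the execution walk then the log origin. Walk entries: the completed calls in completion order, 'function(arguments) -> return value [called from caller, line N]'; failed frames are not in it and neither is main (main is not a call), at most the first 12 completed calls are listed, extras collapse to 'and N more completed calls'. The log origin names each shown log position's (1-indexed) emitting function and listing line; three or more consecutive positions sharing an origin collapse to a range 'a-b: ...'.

Answer: at position 7 the run shows 'driver got 1' where the working version logs 'driver got -1'.
Intended log window:
  5: trim_outliers done: 3
  6: intermediate pair -3, 3
  7: driver got -1
Execution walk:
  scan_readings([-2, 3, -3, 5, 10, 10, 7]) -> -3  [called from pack_ledger, line 26]
  trim_outliers([-2, 3, -3, 5, 10, 10, 7], 5) -> 3  [called from pack_ledger, line 27]
  pack_ledger([-2, 3, -3, 5, 10, 10, 7], 5) -> 1  [called from main, line 36]
Log origins:
  1: logged in main at line 35
  2: logged in scan_readings at line 2
  3: logged in scan_readings at line 7
  4: logged in trim_outliers at line 11
  5: logged in trim_outliers at line 16
  6: logged in pack_ledger at line 28
  7: logged in main at line 37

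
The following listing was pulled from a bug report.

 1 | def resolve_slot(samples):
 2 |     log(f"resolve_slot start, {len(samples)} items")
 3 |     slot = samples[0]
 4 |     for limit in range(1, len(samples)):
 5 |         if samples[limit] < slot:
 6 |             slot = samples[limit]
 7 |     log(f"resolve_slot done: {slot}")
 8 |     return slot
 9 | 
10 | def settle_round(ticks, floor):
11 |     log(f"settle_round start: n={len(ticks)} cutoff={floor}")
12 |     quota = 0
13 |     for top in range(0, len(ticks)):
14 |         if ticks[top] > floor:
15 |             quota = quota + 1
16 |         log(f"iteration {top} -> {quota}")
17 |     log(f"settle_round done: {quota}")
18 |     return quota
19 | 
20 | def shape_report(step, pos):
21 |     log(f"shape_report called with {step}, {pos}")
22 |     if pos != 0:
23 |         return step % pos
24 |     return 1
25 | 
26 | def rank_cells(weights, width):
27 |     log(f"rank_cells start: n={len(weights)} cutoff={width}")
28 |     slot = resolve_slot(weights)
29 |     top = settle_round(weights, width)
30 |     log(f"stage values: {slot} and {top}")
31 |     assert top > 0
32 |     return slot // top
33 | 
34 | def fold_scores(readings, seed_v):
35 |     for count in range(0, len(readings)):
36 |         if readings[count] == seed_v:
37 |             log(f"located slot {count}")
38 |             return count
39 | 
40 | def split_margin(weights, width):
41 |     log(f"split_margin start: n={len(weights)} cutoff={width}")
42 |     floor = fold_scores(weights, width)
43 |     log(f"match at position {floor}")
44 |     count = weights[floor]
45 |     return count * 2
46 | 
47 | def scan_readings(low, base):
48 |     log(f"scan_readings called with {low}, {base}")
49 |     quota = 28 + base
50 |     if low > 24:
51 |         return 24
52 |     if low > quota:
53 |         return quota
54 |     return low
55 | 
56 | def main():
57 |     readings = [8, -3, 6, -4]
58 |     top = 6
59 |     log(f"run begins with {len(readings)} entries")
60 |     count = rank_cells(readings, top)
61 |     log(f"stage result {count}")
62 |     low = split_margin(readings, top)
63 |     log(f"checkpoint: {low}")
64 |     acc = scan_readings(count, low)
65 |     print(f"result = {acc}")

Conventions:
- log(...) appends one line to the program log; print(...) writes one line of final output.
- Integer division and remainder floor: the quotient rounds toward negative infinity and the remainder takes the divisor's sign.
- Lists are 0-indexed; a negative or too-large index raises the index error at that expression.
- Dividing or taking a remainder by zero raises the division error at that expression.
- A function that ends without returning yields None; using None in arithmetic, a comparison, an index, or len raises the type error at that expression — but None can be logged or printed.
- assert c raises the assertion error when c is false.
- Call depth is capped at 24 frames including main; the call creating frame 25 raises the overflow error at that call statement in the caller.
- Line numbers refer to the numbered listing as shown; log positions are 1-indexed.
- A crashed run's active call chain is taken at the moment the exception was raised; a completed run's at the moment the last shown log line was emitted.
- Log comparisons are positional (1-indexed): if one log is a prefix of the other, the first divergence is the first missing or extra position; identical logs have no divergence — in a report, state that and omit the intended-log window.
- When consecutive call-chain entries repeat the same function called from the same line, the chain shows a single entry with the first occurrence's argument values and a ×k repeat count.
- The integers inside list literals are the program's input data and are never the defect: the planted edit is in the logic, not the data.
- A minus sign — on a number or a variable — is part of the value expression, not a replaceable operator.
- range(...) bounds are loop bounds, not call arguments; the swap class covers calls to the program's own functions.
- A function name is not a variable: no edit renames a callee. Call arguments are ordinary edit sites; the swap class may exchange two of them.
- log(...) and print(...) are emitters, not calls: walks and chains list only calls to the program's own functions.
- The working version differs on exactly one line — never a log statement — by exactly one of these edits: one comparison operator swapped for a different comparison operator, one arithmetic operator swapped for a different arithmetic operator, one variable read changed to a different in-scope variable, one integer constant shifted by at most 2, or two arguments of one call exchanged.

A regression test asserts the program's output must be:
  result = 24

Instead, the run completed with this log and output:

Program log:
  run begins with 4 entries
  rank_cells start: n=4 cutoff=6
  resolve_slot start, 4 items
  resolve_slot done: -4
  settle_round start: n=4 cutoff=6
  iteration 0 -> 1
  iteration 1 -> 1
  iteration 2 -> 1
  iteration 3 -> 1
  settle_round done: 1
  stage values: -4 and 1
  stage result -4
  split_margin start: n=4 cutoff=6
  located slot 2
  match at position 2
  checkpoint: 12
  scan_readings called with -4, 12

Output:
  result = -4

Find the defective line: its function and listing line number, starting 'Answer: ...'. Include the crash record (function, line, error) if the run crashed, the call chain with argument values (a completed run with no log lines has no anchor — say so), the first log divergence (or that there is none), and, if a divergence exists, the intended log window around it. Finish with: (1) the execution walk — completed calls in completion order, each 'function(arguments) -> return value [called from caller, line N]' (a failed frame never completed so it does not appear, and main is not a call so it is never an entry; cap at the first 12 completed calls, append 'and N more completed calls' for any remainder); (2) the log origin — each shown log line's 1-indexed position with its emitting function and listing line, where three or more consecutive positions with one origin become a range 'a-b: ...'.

Answer: the defect is in scan_readings at line 50.
Core observation: No log line changed; the fault shows up purely in the output.
Call chain: main -> scan_readings(-4, 12) (called at line 64).
First divergence: none (the log streams are identical).
Execution walk:
  resolve_slot([8, -3, 6, -4]) -> -4  [called from rank_cells, line 28]
  settle_round([8, -3, 6, -4], 6) -> 1  [called from rank_cells, line 29]
  rank_cells([8, -3, 6, -4], 6) -> -4  [called from main, line 60]
  fold_scores([8, -3, 6, -4], 6) -> 2  [called from split_margin, line 42]
  split_margin([8, -3, 6, -4], 6) -> 12  [called from main, line 62]
  scan_readings(-4, 12) -> -4  [called from main, line 64]
Log origin:
  1 — main, line 59
  2 — rank_cells, line 27
  3 — resolve_slot, line 2
  4 — resolve_slot, line 7
  5 — settle_round, line 11
  6-9 — settle_round, line 16
  10 — settle_round, line 17
  11 — rank_cells, line 30
  12 — main, line 61
  13 — split_margin, line 41
  14 — fold_scores, line 37
  15 — split_margin, line 43
  16 — main, line 63
  17 — scan_readings, line 48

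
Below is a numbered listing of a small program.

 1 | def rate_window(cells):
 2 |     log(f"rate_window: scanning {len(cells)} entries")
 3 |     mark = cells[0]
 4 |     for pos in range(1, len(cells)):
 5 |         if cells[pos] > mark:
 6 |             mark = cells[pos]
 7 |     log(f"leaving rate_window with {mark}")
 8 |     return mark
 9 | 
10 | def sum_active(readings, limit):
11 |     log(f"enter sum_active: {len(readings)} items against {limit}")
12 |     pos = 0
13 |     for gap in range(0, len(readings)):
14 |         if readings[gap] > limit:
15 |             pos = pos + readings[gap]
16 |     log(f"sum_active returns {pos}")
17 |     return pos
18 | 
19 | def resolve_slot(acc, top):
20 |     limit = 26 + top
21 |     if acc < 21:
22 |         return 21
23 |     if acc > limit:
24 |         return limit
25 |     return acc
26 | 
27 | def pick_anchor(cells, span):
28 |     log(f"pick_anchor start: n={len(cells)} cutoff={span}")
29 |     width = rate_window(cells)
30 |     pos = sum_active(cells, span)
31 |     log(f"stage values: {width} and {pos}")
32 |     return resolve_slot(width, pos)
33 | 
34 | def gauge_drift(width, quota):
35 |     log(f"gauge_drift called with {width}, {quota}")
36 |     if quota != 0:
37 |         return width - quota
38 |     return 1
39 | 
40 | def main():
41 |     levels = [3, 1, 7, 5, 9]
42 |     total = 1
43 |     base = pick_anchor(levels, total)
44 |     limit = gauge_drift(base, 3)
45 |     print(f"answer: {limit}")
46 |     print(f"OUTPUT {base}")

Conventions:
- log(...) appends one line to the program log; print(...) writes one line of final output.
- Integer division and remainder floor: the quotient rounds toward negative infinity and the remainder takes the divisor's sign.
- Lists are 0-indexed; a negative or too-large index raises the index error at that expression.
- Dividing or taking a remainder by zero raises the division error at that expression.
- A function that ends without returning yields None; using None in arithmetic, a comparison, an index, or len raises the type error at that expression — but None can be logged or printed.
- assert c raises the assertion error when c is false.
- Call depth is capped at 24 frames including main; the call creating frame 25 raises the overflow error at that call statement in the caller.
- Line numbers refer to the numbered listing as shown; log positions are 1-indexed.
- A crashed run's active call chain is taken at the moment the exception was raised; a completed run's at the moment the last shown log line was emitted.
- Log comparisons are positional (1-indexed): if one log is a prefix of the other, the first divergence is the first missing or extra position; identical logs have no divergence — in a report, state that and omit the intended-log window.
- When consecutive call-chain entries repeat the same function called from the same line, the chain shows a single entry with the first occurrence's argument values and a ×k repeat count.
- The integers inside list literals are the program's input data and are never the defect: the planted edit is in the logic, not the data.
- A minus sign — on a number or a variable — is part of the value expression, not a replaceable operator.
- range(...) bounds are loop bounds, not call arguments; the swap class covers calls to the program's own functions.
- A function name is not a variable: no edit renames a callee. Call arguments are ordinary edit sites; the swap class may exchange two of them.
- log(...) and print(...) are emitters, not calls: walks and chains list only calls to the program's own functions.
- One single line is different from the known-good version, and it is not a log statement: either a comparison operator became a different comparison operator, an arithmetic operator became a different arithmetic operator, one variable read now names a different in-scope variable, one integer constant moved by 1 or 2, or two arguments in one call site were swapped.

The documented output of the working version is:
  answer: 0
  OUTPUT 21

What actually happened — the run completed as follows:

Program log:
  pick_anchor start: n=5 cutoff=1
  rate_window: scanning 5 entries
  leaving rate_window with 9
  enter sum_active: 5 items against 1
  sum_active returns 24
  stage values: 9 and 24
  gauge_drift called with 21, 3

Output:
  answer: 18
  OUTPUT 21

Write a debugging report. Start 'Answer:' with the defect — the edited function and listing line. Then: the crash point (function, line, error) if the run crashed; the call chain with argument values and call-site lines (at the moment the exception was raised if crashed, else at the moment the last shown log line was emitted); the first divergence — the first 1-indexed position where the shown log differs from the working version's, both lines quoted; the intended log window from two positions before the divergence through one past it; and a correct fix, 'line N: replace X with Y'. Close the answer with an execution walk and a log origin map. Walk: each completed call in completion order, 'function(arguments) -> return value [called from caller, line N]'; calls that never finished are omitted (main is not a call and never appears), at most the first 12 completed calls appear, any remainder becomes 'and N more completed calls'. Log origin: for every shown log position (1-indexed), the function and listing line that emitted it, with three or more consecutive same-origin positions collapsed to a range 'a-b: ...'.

Answer: the defect is in gauge_drift at line 37.
Key observation: The logs agree in full; only the final output differs.
Call chain: main -> gauge_drift(21, 3) (called at line 44).
First divergence: none; the two logs match at every position.
Execution walk:
  rate_window([3, 1, 7, 5, 9]) -> 9  [called from pick_anchor, line 29]
  sum_active([3, 1, 7, 5, 9], 1) -> 24  [called from pick_anchor, line 30]
  resolve_slot(9, 24) -> 21  [called from pick_anchor, line 32]
  pick_anchor([3, 1, 7, 5, 9], 1) -> 21  [called from main, line 43]
  gauge_drift(21, 3) -> 18  [called from main, line 44]
Log origin:
  1: logged in pick_anchor at line 28
  2: logged in rate_window at line 2
  3: logged in rate_window at line 7
  4: logged in sum_active at line 11
  5: logged in sum_active at line 16
  6: logged in pick_anchor at line 31
  7: logged in gauge_drift at line 35
A correct fix: line 37: replace `-` with `%`.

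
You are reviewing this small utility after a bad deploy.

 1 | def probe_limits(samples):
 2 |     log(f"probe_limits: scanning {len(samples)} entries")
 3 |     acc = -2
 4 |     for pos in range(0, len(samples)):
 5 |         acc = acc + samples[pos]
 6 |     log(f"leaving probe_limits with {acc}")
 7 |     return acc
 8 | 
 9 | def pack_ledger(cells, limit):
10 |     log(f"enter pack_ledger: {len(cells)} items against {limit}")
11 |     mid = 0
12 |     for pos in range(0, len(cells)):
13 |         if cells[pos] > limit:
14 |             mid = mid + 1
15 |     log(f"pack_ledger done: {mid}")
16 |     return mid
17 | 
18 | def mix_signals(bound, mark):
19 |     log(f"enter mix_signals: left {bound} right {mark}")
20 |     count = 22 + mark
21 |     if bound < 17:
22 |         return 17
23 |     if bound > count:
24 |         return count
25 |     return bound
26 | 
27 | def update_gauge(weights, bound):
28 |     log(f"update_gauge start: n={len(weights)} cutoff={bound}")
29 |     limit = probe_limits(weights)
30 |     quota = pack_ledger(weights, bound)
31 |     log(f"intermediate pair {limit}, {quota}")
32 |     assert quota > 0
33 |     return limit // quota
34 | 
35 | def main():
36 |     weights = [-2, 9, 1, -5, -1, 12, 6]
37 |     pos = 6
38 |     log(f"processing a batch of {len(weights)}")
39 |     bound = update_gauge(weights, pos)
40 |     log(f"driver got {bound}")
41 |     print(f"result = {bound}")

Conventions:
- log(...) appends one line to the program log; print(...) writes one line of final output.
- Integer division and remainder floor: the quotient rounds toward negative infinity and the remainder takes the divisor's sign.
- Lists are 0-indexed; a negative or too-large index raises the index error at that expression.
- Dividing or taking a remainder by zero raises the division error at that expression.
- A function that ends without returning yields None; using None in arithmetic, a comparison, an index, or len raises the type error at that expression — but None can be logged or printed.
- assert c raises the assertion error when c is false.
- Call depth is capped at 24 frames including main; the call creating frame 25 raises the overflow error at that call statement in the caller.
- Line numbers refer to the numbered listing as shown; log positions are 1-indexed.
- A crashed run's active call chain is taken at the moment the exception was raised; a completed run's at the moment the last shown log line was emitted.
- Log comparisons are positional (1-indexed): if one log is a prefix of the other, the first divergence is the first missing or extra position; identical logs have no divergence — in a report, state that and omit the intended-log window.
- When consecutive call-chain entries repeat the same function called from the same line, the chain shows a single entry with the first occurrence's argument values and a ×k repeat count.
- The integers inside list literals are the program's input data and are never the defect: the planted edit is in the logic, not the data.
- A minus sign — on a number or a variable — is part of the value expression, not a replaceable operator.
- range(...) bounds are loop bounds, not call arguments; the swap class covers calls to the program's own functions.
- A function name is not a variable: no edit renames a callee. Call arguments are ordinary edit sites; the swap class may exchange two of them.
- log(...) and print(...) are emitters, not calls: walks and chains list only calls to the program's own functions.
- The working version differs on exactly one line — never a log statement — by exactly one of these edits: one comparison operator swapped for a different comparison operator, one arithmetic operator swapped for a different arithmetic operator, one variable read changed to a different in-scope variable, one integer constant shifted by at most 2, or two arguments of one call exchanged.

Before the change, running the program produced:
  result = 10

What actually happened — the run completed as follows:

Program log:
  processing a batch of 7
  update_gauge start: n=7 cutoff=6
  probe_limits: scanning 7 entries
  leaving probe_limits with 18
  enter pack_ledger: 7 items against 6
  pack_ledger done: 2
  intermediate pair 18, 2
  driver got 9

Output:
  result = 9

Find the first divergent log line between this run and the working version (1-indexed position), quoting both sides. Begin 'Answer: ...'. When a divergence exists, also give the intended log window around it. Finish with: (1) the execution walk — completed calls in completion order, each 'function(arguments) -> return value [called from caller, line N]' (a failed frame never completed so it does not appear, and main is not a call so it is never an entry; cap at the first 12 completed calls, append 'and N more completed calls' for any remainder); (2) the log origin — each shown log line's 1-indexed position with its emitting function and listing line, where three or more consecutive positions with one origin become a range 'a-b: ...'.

Answer: position 4 — shown 'leaving probe_limits with 18', intended 'leaving probe_limits with 20'.
Intended log window:
  2: update_gauge start: n=7 cutoff=6
  3: probe_limits: scanning 7 entries
  4: leaving probe_limits with 20
  5: enter pack_ledger: 7 items against 6
Execution walk:
  probe_limits([-2, 9, 1, -5, -1, 12, 6]) -> 18  [called from update_gauge, line 29]
  pack_ledger([-2, 9, 1, -5, -1, 12, 6], 6) -> 2  [called from update_gauge, line 30]
  update_gauge([-2, 9, 1, -5, -1, 12, 6], 6) -> 9  [called from main, line 39]
Log line origins:
  1: logged in main at line 38
  2: logged in update_gauge at line 28
  3: logged in probe_limits at line 2
  4: logged in probe_limits at line 6
  5: logged in pack_ledger at line 10
  6: logged in pack_ledger at line 15
  7: logged in update_gauge at line 31
  8: logged in main at line 40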